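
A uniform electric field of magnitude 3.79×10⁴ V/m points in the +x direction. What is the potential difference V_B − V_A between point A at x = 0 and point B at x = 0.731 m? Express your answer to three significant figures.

-2.77×10⁴ V

In a uniform field, potential decreases in the direction of E: V_B − V_A = −E·Δx.
V_B − V_A = −(3.79×10⁴ V/m)(0.731 m) = -2.77×10⁴ V.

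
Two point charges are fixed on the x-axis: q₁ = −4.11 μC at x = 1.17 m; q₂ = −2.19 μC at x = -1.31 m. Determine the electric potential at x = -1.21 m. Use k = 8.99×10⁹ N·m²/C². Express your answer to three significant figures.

Electric potential is a scalar, so the contributions from each charge add algebraically: V = Σ kqᵢ/rᵢ.
Distances from the field point to each charge: r₁ = 2.38 m, r₂ = 0.100 m.
V = k[(-4.11×10⁻⁶)/(2.38) + (-2.19×10⁻⁶)/(0.100)] = -2.12×10⁵ V.

-2.12×10⁵ V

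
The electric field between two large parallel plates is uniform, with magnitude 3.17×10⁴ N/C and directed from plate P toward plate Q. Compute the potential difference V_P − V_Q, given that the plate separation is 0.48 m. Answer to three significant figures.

In a uniform field, potential decreases in the direction of E: ΔV = −E·d for a displacement d parallel to E.
Going from Q to P is a displacement of 0.48 m opposite to the field, so V_P − V_Q = +Ed = 1.52×10⁴ V.

1.52×10⁴ V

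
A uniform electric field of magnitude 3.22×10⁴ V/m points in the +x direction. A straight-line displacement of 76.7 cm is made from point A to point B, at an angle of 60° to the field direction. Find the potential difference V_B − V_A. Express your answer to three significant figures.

-1.23×10⁴ V

Only the component of displacement along E changes the potential: ΔV = −E·d·cosθ.
ΔV = −(3.22×10⁴ V/m)(0.767 m)cos60° = -1.23×10⁴ V.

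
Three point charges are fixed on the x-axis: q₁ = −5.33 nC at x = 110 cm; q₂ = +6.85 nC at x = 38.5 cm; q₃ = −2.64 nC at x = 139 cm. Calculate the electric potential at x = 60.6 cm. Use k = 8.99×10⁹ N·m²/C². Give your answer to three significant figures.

151 V

Electric potential is a scalar, so the contributions from each charge add algebraically: V = Σ kqᵢ/rᵢ.
Distances from the field point to each charge: r₁ = 0.494 m, r₂ = 0.221 m, r₃ = 0.784 m.
V = k[(-5.33×10⁻⁹)/(0.494) + (6.85×10⁻⁹)/(0.221) + (-2.64×10⁻⁹)/(0.784)] = 151 V.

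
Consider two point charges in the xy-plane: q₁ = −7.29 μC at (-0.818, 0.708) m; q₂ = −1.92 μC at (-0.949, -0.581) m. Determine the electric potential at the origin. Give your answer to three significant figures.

-7.61×10⁴ V

The total potential is the scalar sum of each charge's contribution, V = Σ kqᵢ/rᵢ.
Distances from the field point to each charge: r₁ = 1.08 m, r₂ = 1.11 m.
V = k[(-7.29×10⁻⁶)/(1.08) + (-1.92×10⁻⁶)/(1.11)] = -7.61×10⁴ V.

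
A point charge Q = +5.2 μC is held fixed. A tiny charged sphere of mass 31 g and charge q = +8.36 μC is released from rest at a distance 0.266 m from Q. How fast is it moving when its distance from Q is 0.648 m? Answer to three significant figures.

7.48 m/s

Only the electrostatic force acts, so mechanical energy is conserved: ½mv² = U₁ − U₂ = kQq(1/r₁ − 1/r₂).
U₁ − U₂ = (8.99×10⁹ N·m²/C²)(5.20×10⁻⁶ C)(8.36×10⁻⁶ C)(1/0.266 − 1/0.648) = 0.866 J.
v = √(2·0.866/0.0310) = 7.48 m/s.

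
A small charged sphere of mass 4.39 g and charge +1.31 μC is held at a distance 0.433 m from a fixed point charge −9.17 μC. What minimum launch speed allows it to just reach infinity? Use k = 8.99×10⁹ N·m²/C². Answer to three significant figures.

10.7 m/s

To just escape, total mechanical energy must reach zero at infinity: ½mv²_min + U = 0, so ½mv²_min = −U = |kQq|/r.
|U| = |kQq|/r = (8.99×10⁹ N·m²/C²)(9.17×10⁻⁶)(1.31×10⁻⁶)/(0.433) = 0.249 J.
v_min = √(2|U|/m) = √(2·0.249/4.39×10⁻³) = 10.7 m/s.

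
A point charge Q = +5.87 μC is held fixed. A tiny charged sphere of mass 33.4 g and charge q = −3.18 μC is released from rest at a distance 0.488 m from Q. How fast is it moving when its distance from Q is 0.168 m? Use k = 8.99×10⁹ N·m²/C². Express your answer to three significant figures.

Only the electrostatic force acts, so mechanical energy is conserved: ½mv² = U₁ − U₂ = kQq(1/r₁ − 1/r₂).
U₁ − U₂ = (8.99×10⁹ N·m²/C²)(5.87×10⁻⁶ C)(-3.18×10⁻⁶ C)(1/0.488 − 1/0.168) = 0.655 J.
v = √(2·0.655/0.0334) = 6.26 m/s.

6.26 m/s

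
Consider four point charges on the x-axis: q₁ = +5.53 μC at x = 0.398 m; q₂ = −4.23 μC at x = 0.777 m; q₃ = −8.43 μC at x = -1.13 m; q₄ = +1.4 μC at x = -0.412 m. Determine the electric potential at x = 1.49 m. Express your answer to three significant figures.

The total potential is the scalar sum of each charge's contribution, V = Σ kqᵢ/rᵢ.
Distances from the field point to each charge: r₁ = 1.09 m, r₂ = 0.713 m, r₃ = 2.62 m, r₄ = 1.90 m.
V = k[(5.53×10⁻⁶)/(1.09) + (-4.23×10⁻⁶)/(0.713) + (-8.43×10⁻⁶)/(2.62) + (1.40×10⁻⁶)/(1.90)] = -3.01×10⁴ V.

-3.01×10⁴ V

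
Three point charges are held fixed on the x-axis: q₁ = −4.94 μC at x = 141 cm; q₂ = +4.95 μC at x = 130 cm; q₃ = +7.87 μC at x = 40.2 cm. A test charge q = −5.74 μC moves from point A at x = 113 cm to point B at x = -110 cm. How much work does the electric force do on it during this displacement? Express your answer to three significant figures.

The work done by the electric force is W_field = −ΔU = −q(V_B − V_A) = q(V_A − V_B).
At A: distances to the source charges are 0.280 m, 0.170 m, 0.728 m; V_A = Σ kqᵢ/rᵢ = 2.00×10⁵ V.
At B: distances to the source charges are 2.51 m, 2.40 m, 1.50 m; V_B = Σ kqᵢ/rᵢ = 4.80×10⁴ V.
ΔV = V_B − V_A = -1.52×10⁵ V.
W_field = −qΔV = −(-5.74×10⁻⁶ C)(-1.52×10⁵ V) = -0.875 J.

-0.875 J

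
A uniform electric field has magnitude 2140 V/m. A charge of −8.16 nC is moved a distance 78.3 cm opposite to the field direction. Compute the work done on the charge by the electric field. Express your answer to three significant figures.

The potential change for a displacement 78.3 cm opposite to the field direction is ΔV = +Ed = 1680 V.
W_field = −qΔV = 1.37×10⁻⁵ J.

1.37×10⁻⁵ J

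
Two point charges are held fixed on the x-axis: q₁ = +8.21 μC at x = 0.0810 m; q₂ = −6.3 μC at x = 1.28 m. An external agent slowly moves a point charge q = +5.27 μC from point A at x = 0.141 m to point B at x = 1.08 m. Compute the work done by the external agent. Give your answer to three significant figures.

-7.32 J

For quasistatic motion the external work equals the change in potential energy: W_ext = qΔV = q(V_B − V_A).
At A: distances to the source charges are 0.0600 m, 1.14 m; V_A = Σ kqᵢ/rᵢ = 1.18×10⁶ V.
At B: distances to the source charges are 0.999 m, 0.200 m; V_B = Σ kqᵢ/rᵢ = -2.09×10⁵ V.
ΔV = V_B − V_A = -1.39×10⁶ V.
W_ext = qΔV = (5.27×10⁻⁶ C)(-1.39×10⁶ V) = -7.32 J.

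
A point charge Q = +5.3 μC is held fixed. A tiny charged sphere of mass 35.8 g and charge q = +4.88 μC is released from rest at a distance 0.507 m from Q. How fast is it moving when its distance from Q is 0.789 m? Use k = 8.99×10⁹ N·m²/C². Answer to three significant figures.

Only the electrostatic force acts, so mechanical energy is conserved: ½mv² = U₁ − U₂ = kQq(1/r₁ − 1/r₂).
U₁ − U₂ = (8.99×10⁹ N·m²/C²)(5.30×10⁻⁶ C)(4.88×10⁻⁶ C)(1/0.507 − 1/0.789) = 0.164 J.
v = √(2·0.164/0.0358) = 3.03 m/s.

3.03 m/s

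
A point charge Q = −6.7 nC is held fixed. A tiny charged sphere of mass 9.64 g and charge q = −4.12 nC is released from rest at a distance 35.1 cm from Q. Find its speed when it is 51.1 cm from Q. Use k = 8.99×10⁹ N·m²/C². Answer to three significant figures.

6.78×10⁻³ m/s

Only the electrostatic force acts, so mechanical energy is conserved: ½mv² = U₁ − U₂ = kQq(1/r₁ − 1/r₂).
U₁ − U₂ = (8.99×10⁹ N·m²/C²)(-6.70×10⁻⁹ C)(-4.12×10⁻⁹ C)(1/0.351 − 1/0.511) = 2.21×10⁻⁷ J.
v = √(2·2.21×10⁻⁷/9.64×10⁻³) = 6.78×10⁻³ m/s.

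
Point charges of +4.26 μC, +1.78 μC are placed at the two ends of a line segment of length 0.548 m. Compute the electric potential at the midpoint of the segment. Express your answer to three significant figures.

1.98×10⁵ V

The total potential is the scalar sum of each charge's contribution, V = Σ kqᵢ/rᵢ.
Each charge is 0.274 m from the midpoint.
V = k[(4.26×10⁻⁶)/(0.274) + (1.78×10⁻⁶)/(0.274)] = 1.98×10⁵ V.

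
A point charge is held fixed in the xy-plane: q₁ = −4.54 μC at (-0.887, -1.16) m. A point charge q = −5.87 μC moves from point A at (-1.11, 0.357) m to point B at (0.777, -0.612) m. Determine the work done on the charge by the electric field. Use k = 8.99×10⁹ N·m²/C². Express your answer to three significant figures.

The work done by the electric force is W_field = −ΔU = −q(V_B − V_A) = q(V_A − V_B).
At A: distance to the source charge is 1.53 m; V_A = kq₁/r = -2.66×10⁴ V.
At B: distance to the source charge is 1.75 m; V_B = kq₁/r = -2.33×10⁴ V.
ΔV = V_B − V_A = 3320 V.
W_field = −qΔV = −(-5.87×10⁻⁶ C)(3320 V) = 0.0195 J.

0.0195 J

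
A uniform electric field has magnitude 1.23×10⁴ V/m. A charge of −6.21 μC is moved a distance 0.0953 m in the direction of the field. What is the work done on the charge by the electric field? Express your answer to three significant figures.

The potential change for a displacement 0.0953 m in the direction of the field is ΔV = −Ed = -1170 V.
W_field = −qΔV = -7.28×10⁻³ J.

-7.28×10⁻³ J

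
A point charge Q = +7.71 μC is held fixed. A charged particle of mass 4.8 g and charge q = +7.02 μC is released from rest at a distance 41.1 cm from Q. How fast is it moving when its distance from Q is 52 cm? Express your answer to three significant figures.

Only the electrostatic force acts, so mechanical energy is conserved: ½mv² = U₁ − U₂ = kQq(1/r₁ − 1/r₂).
U₁ − U₂ = (8.99×10⁹ N·m²/C²)(7.71×10⁻⁶ C)(7.02×10⁻⁶ C)(1/0.411 − 1/0.520) = 0.248 J.
v = √(2·0.248/4.80×10⁻³) = 10.2 m/s.

10.2 m/s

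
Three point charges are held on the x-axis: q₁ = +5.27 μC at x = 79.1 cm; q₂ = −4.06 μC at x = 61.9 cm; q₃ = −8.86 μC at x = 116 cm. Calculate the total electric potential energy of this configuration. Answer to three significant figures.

-1.66 J

The work to assemble the configuration equals its total potential energy, U = Σ kqᵢqⱼ/rᵢⱼ over all pairs.
Pair separations: r₁₂ = 0.172 m, r₁₃ = 0.369 m, r₂₃ = 0.541 m.
U = (-1.12) + (-1.14) + (0.598) = -1.66 J.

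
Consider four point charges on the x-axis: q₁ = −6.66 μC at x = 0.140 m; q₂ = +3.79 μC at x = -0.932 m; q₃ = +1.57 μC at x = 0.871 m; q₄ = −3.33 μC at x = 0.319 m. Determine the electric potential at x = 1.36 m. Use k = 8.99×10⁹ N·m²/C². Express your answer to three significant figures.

-3.41×10⁴ V

The total potential is the scalar sum of each charge's contribution, V = Σ kqᵢ/rᵢ.
Distances from the field point to each charge: r₁ = 1.22 m, r₂ = 2.29 m, r₃ = 0.489 m, r₄ = 1.04 m.
V = k[(-6.66×10⁻⁶)/(1.22) + (3.79×10⁻⁶)/(2.29) + (1.57×10⁻⁶)/(0.489) + (-3.33×10⁻⁶)/(1.04)] = -3.41×10⁴ V.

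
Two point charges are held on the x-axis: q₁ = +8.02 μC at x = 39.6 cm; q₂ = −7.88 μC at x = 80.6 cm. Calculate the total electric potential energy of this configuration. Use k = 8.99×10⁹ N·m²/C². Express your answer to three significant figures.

-1.39 J

The assembly work is the sum of pairwise potential energies, U = Σ_{i<j} kqᵢqⱼ/rᵢⱼ.
Pair separations: r₁₂ = 0.410 m.
U = (-1.39) = -1.39 J.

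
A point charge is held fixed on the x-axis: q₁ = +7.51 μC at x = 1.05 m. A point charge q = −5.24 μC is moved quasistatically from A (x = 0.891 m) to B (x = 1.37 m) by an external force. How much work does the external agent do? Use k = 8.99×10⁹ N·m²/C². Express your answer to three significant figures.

For quasistatic motion the external work equals the change in potential energy: W_ext = qΔV = q(V_B − V_A).
At A: distance to the source charge is 0.159 m; V_A = kq₁/r = 4.25×10⁵ V.
At B: distance to the source charge is 0.320 m; V_B = kq₁/r = 2.11×10⁵ V.
ΔV = V_B − V_A = -2.14×10⁵ V.
W_ext = qΔV = (-5.24×10⁻⁶ C)(-2.14×10⁵ V) = 1.12 J.

1.12 J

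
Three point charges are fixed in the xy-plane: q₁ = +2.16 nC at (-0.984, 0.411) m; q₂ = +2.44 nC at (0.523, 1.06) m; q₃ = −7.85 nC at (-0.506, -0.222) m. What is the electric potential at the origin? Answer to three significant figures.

-91.0 V

The total potential is the scalar sum of each charge's contribution, V = Σ kqᵢ/rᵢ.
Distances from the field point to each charge: r₁ = 1.07 m, r₂ = 1.18 m, r₃ = 0.553 m.
V = k[(2.16×10⁻⁹)/(1.07) + (2.44×10⁻⁹)/(1.18) + (-7.85×10⁻⁹)/(0.553)] = -91.0 V.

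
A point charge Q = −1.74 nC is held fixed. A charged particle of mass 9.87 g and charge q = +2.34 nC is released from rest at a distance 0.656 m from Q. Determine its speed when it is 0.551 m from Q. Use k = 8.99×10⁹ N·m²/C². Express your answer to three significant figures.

1.47×10⁻³ m/s

Only the electrostatic force acts, so mechanical energy is conserved: ½mv² = U₁ − U₂ = kQq(1/r₁ − 1/r₂).
U₁ − U₂ = (8.99×10⁹ N·m²/C²)(-1.74×10⁻⁹ C)(2.34×10⁻⁹ C)(1/0.656 − 1/0.551) = 1.06×10⁻⁸ J.
v = √(2·1.06×10⁻⁸/9.87×10⁻³) = 1.47×10⁻³ m/s.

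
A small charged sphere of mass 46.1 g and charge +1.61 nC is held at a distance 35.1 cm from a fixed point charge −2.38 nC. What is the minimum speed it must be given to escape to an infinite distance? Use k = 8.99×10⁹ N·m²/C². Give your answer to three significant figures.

To just escape, total mechanical energy must reach zero at infinity: ½mv²_min + U = 0, so ½mv²_min = −U = |kQq|/r.
|U| = |kQq|/r = (8.99×10⁹ N·m²/C²)(2.38×10⁻⁹)(1.61×10⁻⁹)/(0.351) = 9.81×10⁻⁸ J.
v_min = √(2|U|/m) = √(2·9.81×10⁻⁸/0.0461) = 2.06×10⁻³ m/s.

2.06×10⁻³ m/s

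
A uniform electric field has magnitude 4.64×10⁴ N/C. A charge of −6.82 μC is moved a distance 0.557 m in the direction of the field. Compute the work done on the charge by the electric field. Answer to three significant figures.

-0.176 J

The potential change for a displacement 0.557 m in the direction of the field is ΔV = −Ed = -2.58×10⁴ V.
W_field = −qΔV = -0.176 J.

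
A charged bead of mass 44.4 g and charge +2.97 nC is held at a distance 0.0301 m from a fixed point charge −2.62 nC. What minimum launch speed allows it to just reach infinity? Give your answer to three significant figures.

0.0102 m/s

To just escape, total mechanical energy must reach zero at infinity: ½mv²_min + U = 0, so ½mv²_min = −U = |kQq|/r.
|U| = |kQq|/r = (8.99×10⁹ N·m²/C²)(2.62×10⁻⁹)(2.97×10⁻⁹)/(0.0301) = 2.32×10⁻⁶ J.
v_min = √(2|U|/m) = √(2·2.32×10⁻⁶/0.0444) = 0.0102 m/s.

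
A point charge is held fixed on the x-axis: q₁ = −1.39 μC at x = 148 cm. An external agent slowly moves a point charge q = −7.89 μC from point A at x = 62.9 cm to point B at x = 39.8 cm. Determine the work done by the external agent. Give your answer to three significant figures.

For quasistatic motion the external work equals the change in potential energy: W_ext = qΔV = q(V_B − V_A).
At A: distance to the source charge is 0.851 m; V_A = kq₁/r = -1.47×10⁴ V.
At B: distance to the source charge is 1.08 m; V_B = kq₁/r = -1.15×10⁴ V.
ΔV = V_B − V_A = 3130 V.
W_ext = qΔV = (-7.89×10⁻⁶ C)(3130 V) = -0.0247 J.

-0.0247 J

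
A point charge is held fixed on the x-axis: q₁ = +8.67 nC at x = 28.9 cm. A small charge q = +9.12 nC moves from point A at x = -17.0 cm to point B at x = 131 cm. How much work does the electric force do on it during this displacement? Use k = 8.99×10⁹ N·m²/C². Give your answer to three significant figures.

The work done by the electric force is W_field = −ΔU = −q(V_B − V_A) = q(V_A − V_B).
At A: distance to the source charge is 0.459 m; V_A = kq₁/r = 170 V.
At B: distance to the source charge is 1.02 m; V_B = kq₁/r = 76.3 V.
ΔV = V_B − V_A = -93.5 V.
W_field = −qΔV = −(9.12×10⁻⁹ C)(-93.5 V) = 8.52×10⁻⁷ J.

8.52×10⁻⁷ J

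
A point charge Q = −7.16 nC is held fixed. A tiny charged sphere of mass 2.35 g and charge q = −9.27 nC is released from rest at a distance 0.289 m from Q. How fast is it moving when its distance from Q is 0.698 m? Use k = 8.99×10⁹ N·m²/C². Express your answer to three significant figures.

Only the electrostatic force acts, so mechanical energy is conserved: ½mv² = U₁ − U₂ = kQq(1/r₁ − 1/r₂).
U₁ − U₂ = (8.99×10⁹ N·m²/C²)(-7.16×10⁻⁹ C)(-9.27×10⁻⁹ C)(1/0.289 − 1/0.698) = 1.21×10⁻⁶ J.
v = √(2·1.21×10⁻⁶/2.35×10⁻³) = 0.0321 m/s.

0.0321 m/s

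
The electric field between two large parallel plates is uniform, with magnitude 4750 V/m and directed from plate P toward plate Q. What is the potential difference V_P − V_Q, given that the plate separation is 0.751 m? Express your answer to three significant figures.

3570 V

In a uniform field, potential decreases in the direction of E: ΔV = −E·d for a displacement d parallel to E.
Going from Q to P is a displacement of 0.751 m opposite to the field, so V_P − V_Q = +Ed = 3570 V.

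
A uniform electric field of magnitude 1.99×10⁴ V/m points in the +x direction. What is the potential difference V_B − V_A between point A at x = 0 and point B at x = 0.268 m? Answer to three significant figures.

-5330 V

In a uniform field, potential decreases in the direction of E: V_B − V_A = −E·Δx.
V_B − V_A = −(1.99×10⁴ V/m)(0.268 m) = -5330 V.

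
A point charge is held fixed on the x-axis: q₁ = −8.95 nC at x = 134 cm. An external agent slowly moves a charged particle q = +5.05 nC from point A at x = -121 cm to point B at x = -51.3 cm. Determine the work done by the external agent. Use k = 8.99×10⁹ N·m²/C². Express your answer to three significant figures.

For quasistatic motion the external work equals the change in potential energy: W_ext = qΔV = q(V_B − V_A).
At A: distance to the source charge is 2.55 m; V_A = kq₁/r = -31.6 V.
At B: distance to the source charge is 1.85 m; V_B = kq₁/r = -43.4 V.
ΔV = V_B − V_A = -11.9 V.
W_ext = qΔV = (5.05×10⁻⁹ C)(-11.9 V) = -5.99×10⁻⁸ J.

-5.99×10⁻⁸ J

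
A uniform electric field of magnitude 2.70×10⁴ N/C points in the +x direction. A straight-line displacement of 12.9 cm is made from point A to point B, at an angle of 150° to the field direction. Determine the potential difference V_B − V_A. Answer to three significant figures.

3020 V

Only the component of displacement along E changes the potential: ΔV = −E·d·cosθ.
ΔV = −(2.70×10⁴ V/m)(0.129 m)cos150° = 3020 V.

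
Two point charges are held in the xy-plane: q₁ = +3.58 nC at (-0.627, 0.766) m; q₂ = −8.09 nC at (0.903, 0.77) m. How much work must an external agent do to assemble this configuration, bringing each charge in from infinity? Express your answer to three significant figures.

-1.70×10⁻⁷ J

The assembly work is the sum of pairwise potential energies, U = Σ_{i<j} kqᵢqⱼ/rᵢⱼ.
Pair separations: r₁₂ = 1.53 m.
U = (-1.70×10⁻⁷) = -1.70×10⁻⁷ J.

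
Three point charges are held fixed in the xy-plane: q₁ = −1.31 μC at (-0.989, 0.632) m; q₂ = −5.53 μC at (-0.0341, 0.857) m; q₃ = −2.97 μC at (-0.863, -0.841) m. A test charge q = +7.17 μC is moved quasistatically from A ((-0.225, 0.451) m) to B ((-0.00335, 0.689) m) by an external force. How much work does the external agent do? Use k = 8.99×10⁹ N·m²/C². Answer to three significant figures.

-1.25 J

For quasistatic motion the external work equals the change in potential energy: W_ext = qΔV = q(V_B − V_A).
At A: distances to the source charges are 0.785 m, 0.449 m, 1.44 m; V_A = Σ kqᵢ/rᵢ = -1.44×10⁵ V.
At B: distances to the source charges are 0.987 m, 0.171 m, 1.75 m; V_B = Σ kqᵢ/rᵢ = -3.18×10⁵ V.
ΔV = V_B − V_A = -1.74×10⁵ V.
W_ext = qΔV = (7.17×10⁻⁶ C)(-1.74×10⁵ V) = -1.25 J.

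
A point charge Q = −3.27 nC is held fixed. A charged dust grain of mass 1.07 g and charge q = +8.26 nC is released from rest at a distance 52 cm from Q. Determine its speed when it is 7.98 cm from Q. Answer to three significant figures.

Only the electrostatic force acts, so mechanical energy is conserved: ½mv² = U₁ − U₂ = kQq(1/r₁ − 1/r₂).
U₁ − U₂ = (8.99×10⁹ N·m²/C²)(-3.27×10⁻⁹ C)(8.26×10⁻⁹ C)(1/0.520 − 1/0.0798) = 2.58×10⁻⁶ J.
v = √(2·2.58×10⁻⁶/1.07×10⁻³) = 0.0694 m/s.

0.0694 m/s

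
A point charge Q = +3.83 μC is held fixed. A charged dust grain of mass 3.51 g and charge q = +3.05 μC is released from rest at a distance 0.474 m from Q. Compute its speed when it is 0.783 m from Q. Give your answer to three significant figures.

Only the electrostatic force acts, so mechanical energy is conserved: ½mv² = U₁ − U₂ = kQq(1/r₁ − 1/r₂).
U₁ − U₂ = (8.99×10⁹ N·m²/C²)(3.83×10⁻⁶ C)(3.05×10⁻⁶ C)(1/0.474 − 1/0.783) = 0.0874 J.
v = √(2·0.0874/3.51×10⁻³) = 7.06 m/s.

7.06 m/s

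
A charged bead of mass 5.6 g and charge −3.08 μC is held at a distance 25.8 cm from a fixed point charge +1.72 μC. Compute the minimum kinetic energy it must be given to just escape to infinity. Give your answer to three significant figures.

0.185 J

To just escape, total mechanical energy must reach zero at infinity: ½mv²_min + U = 0, so ½mv²_min = −U = |kQq|/r.
|U| = |kQq|/r = (8.99×10⁹ N·m²/C²)(1.72×10⁻⁶)(3.08×10⁻⁶)/(0.258) = 0.185 J.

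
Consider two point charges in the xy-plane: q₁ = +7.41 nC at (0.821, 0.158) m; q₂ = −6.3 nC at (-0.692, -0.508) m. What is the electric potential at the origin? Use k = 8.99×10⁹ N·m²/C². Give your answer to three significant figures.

Electric potential is a scalar, so the contributions from each charge add algebraically: V = Σ kqᵢ/rᵢ.
Distances from the field point to each charge: r₁ = 0.836 m, r₂ = 0.858 m.
V = k[(7.41×10⁻⁹)/(0.836) + (-6.30×10⁻⁹)/(0.858)] = 13.7 V.

13.7 V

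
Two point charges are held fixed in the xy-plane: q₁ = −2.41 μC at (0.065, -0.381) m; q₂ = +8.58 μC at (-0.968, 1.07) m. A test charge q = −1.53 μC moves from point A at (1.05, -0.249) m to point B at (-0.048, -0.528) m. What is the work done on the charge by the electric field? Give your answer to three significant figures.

The work done by the electric force is W_field = −ΔU = −q(V_B − V_A) = q(V_A − V_B).
At A: distances to the source charges are 0.994 m, 2.41 m; V_A = Σ kqᵢ/rᵢ = 1.02×10⁴ V.
At B: distances to the source charges are 0.185 m, 1.84 m; V_B = Σ kqᵢ/rᵢ = -7.50×10⁴ V.
ΔV = V_B − V_A = -8.52×10⁴ V.
W_field = −qΔV = −(-1.53×10⁻⁶ C)(-8.52×10⁴ V) = -0.130 J.

-0.130 J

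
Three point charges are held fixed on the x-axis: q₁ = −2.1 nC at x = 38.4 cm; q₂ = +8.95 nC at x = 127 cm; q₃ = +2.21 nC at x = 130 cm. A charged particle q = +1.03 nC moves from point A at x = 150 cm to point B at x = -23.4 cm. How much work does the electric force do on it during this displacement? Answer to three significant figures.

4.08×10⁻⁷ J

The work done by the electric force is W_field = −ΔU = −q(V_B − V_A) = q(V_A − V_B).
At A: distances to the source charges are 1.12 m, 0.230 m, 0.200 m; V_A = Σ kqᵢ/rᵢ = 432 V.
At B: distances to the source charges are 0.618 m, 1.50 m, 1.53 m; V_B = Σ kqᵢ/rᵢ = 35.9 V.
ΔV = V_B − V_A = -396 V.
W_field = −qΔV = −(1.03×10⁻⁹ C)(-396 V) = 4.08×10⁻⁷ J.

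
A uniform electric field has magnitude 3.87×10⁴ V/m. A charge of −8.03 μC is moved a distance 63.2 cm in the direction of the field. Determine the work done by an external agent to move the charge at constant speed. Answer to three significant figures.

0.196 J

The potential change for a displacement 63.2 cm in the direction of the field is ΔV = −Ed = -2.45×10⁴ V.
W_ext = qΔV = 0.196 J.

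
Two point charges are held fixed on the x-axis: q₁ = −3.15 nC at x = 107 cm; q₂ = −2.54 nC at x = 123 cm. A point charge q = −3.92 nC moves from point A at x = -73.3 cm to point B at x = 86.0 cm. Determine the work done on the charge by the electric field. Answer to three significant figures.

The work done by the electric force is W_field = −ΔU = −q(V_B − V_A) = q(V_A − V_B).
At A: distances to the source charges are 1.80 m, 1.96 m; V_A = Σ kqᵢ/rᵢ = -27.3 V.
At B: distances to the source charges are 0.210 m, 0.370 m; V_B = Σ kqᵢ/rᵢ = -197 V.
ΔV = V_B − V_A = -169 V.
W_field = −qΔV = −(-3.92×10⁻⁹ C)(-169 V) = -6.63×10⁻⁷ J.

-6.63×10⁻⁷ J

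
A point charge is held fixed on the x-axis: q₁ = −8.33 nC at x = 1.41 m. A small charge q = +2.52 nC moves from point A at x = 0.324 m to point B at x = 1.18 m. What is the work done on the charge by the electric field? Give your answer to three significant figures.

The work done by the electric force is W_field = −ΔU = −q(V_B − V_A) = q(V_A − V_B).
At A: distance to the source charge is 1.09 m; V_A = kq₁/r = -69.0 V.
At B: distance to the source charge is 0.230 m; V_B = kq₁/r = -326 V.
ΔV = V_B − V_A = -257 V.
W_field = −qΔV = −(2.52×10⁻⁹ C)(-257 V) = 6.47×10⁻⁷ J.

6.47×10⁻⁷ J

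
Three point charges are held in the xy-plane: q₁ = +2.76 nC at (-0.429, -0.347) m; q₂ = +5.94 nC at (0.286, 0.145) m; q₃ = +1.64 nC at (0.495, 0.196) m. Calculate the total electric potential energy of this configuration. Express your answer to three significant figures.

The work to assemble the configuration equals its total potential energy, U = Σ kqᵢqⱼ/rᵢⱼ over all pairs.
Pair separations: r₁₂ = 0.868 m, r₁₃ = 1.07 m, r₂₃ = 0.215 m.
U = (1.70×10⁻⁷) + (3.80×10⁻⁸) + (4.07×10⁻⁷) = 6.15×10⁻⁷ J.

6.15×10⁻⁷ J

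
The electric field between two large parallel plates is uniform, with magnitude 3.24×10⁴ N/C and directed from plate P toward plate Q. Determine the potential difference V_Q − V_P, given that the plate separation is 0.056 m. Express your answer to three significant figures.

-1810 V

In a uniform field, potential decreases in the direction of E: ΔV = −E·d for a displacement d parallel to E.
Going from P to Q is a displacement of 0.056 m along the field, so V_Q − V_P = −Ed = -1810 V.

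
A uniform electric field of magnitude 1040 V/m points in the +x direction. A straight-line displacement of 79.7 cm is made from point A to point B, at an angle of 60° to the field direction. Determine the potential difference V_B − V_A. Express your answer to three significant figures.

Only the component of displacement along E changes the potential: ΔV = −E·d·cosθ.
ΔV = −(1040 V/m)(0.797 m)cos60° = -414 V.

-414 V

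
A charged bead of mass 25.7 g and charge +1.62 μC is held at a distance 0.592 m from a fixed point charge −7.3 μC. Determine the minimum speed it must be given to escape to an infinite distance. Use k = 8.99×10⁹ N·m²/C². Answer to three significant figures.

To just escape, total mechanical energy must reach zero at infinity: ½mv²_min + U = 0, so ½mv²_min = −U = |kQq|/r.
|U| = |kQq|/r = (8.99×10⁹ N·m²/C²)(7.30×10⁻⁶)(1.62×10⁻⁶)/(0.592) = 0.180 J.
v_min = √(2|U|/m) = √(2·0.180/0.0257) = 3.74 m/s.

3.74 m/s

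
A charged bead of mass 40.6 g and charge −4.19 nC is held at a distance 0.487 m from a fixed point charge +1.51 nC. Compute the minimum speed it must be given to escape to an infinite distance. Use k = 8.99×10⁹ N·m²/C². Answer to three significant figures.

To just escape, total mechanical energy must reach zero at infinity: ½mv²_min + U = 0, so ½mv²_min = −U = |kQq|/r.
|U| = |kQq|/r = (8.99×10⁹ N·m²/C²)(1.51×10⁻⁹)(4.19×10⁻⁹)/(0.487) = 1.17×10⁻⁷ J.
v_min = √(2|U|/m) = √(2·1.17×10⁻⁷/0.0406) = 2.40×10⁻³ m/s.

2.40×10⁻³ m/s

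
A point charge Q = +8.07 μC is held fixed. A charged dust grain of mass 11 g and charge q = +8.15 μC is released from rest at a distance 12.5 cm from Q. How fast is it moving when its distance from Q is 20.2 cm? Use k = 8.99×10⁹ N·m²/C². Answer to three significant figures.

18.1 m/s

Only the electrostatic force acts, so mechanical energy is conserved: ½mv² = U₁ − U₂ = kQq(1/r₁ − 1/r₂).
U₁ − U₂ = (8.99×10⁹ N·m²/C²)(8.07×10⁻⁶ C)(8.15×10⁻⁶ C)(1/0.125 − 1/0.202) = 1.80 J.
v = √(2·1.80/0.0110) = 18.1 m/s.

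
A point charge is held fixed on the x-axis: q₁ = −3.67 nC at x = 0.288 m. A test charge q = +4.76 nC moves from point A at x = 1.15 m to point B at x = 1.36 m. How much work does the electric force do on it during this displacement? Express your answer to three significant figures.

-3.57×10⁻⁸ J

The work done by the electric force is W_field = −ΔU = −q(V_B − V_A) = q(V_A − V_B).
At A: distance to the source charge is 0.862 m; V_A = kq₁/r = -38.3 V.
At B: distance to the source charge is 1.07 m; V_B = kq₁/r = -30.8 V.
ΔV = V_B − V_A = 7.50 V.
W_field = −qΔV = −(4.76×10⁻⁹ C)(7.50 V) = -3.57×10⁻⁸ J.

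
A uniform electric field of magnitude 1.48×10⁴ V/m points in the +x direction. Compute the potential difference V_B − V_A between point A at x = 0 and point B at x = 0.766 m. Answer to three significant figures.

In a uniform field, potential decreases in the direction of E: V_B − V_A = −E·Δx.
V_B − V_A = −(1.48×10⁴ V/m)(0.766 m) = -1.13×10⁴ V.

-1.13×10⁴ V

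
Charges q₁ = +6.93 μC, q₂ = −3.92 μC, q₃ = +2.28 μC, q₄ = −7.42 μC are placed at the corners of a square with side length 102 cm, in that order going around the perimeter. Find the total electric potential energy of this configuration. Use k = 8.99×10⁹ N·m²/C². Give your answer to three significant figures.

The assembly work is the sum of pairwise potential energies, U = Σ_{i<j} kqᵢqⱼ/rᵢⱼ.
The four side pairs have separation 1.02 m and the two diagonal pairs 1.44 m.
Summing all 6 pair terms gives U = -0.641 J.

-0.641 J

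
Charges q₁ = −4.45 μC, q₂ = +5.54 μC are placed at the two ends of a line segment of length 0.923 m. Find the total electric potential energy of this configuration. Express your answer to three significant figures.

The work to assemble the configuration equals its total potential energy, U = Σ kqᵢqⱼ/rᵢⱼ over all pairs.
The separation is r = 0.923 m.
U = (-0.240) = -0.240 J.

-0.240 J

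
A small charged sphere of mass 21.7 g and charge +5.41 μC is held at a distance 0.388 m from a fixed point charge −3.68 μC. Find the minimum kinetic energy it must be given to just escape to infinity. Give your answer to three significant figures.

0.461 J

To just escape, total mechanical energy must reach zero at infinity: ½mv²_min + U = 0, so ½mv²_min = −U = |kQq|/r.
|U| = |kQq|/r = (8.99×10⁹ N·m²/C²)(3.68×10⁻⁶)(5.41×10⁻⁶)/(0.388) = 0.461 J.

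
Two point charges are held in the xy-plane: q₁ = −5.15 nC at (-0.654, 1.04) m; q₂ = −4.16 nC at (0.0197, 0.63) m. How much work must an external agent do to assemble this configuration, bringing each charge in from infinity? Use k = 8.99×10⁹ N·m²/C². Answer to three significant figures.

2.44×10⁻⁷ J

The work to assemble the configuration equals its total potential energy, U = Σ kqᵢqⱼ/rᵢⱼ over all pairs.
Pair separations: r₁₂ = 0.789 m.
U = (2.44×10⁻⁷) = 2.44×10⁻⁷ J.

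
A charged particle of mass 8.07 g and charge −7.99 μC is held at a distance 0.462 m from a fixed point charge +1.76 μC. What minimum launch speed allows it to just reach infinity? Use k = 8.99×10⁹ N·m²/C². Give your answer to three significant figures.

8.24 m/s

To just escape, total mechanical energy must reach zero at infinity: ½mv²_min + U = 0, so ½mv²_min = −U = |kQq|/r.
|U| = |kQq|/r = (8.99×10⁹ N·m²/C²)(1.76×10⁻⁶)(7.99×10⁻⁶)/(0.462) = 0.274 J.
v_min = √(2|U|/m) = √(2·0.274/8.07×10⁻³) = 8.24 m/s.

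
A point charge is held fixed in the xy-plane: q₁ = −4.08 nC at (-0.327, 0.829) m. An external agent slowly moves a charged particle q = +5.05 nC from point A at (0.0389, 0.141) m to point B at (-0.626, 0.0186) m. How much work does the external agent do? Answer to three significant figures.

For quasistatic motion the external work equals the change in potential energy: W_ext = qΔV = q(V_B − V_A).
At A: distance to the source charge is 0.779 m; V_A = kq₁/r = -47.1 V.
At B: distance to the source charge is 0.864 m; V_B = kq₁/r = -42.5 V.
ΔV = V_B − V_A = 4.61 V.
W_ext = qΔV = (5.05×10⁻⁹ C)(4.61 V) = 2.33×10⁻⁸ J.

2.33×10⁻⁸ J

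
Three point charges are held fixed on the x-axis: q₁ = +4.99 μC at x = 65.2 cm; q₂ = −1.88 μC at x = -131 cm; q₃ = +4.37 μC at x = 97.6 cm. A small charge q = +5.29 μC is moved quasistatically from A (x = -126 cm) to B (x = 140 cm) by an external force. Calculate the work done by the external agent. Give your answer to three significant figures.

2.35 J

For quasistatic motion the external work equals the change in potential energy: W_ext = qΔV = q(V_B − V_A).
At A: distances to the source charges are 1.91 m, 0.0500 m, 2.24 m; V_A = Σ kqᵢ/rᵢ = -2.97×10⁵ V.
At B: distances to the source charges are 0.748 m, 2.71 m, 0.424 m; V_B = Σ kqᵢ/rᵢ = 1.46×10⁵ V.
ΔV = V_B − V_A = 4.43×10⁵ V.
W_ext = qΔV = (5.29×10⁻⁶ C)(4.43×10⁵ V) = 2.35 J.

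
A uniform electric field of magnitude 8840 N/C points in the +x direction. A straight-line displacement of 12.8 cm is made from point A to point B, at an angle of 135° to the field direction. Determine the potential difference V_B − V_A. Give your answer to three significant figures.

800 V

Only the component of displacement along E changes the potential: ΔV = −E·d·cosθ.
ΔV = −(8840 V/m)(0.128 m)cos135° = 800 V.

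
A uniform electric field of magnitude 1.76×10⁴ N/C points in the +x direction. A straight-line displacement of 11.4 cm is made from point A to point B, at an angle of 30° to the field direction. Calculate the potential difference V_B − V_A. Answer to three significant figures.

-1740 V

Only the component of displacement along E changes the potential: ΔV = −E·d·cosθ.
ΔV = −(1.76×10⁴ V/m)(0.114 m)cos30° = -1740 V.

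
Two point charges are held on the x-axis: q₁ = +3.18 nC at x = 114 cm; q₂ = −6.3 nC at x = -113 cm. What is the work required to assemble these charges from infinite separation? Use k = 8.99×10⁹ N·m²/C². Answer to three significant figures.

-7.93×10⁻⁸ J

The assembly work is the sum of pairwise potential energies, U = Σ_{i<j} kqᵢqⱼ/rᵢⱼ.
Pair separations: r₁₂ = 2.27 m.
U = (-7.93×10⁻⁸) = -7.93×10⁻⁸ J.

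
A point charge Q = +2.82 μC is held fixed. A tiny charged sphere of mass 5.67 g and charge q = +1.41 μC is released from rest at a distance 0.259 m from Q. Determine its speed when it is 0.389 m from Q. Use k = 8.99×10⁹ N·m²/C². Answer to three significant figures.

4.03 m/s

Only the electrostatic force acts, so mechanical energy is conserved: ½mv² = U₁ − U₂ = kQq(1/r₁ − 1/r₂).
U₁ − U₂ = (8.99×10⁹ N·m²/C²)(2.82×10⁻⁶ C)(1.41×10⁻⁶ C)(1/0.259 − 1/0.389) = 0.0461 J.
v = √(2·0.0461/5.67×10⁻³) = 4.03 m/s.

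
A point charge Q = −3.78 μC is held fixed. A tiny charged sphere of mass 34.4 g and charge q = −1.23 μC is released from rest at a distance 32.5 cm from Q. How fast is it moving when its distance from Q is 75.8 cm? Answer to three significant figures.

Only the electrostatic force acts, so mechanical energy is conserved: ½mv² = U₁ − U₂ = kQq(1/r₁ − 1/r₂).
U₁ − U₂ = (8.99×10⁹ N·m²/C²)(-3.78×10⁻⁶ C)(-1.23×10⁻⁶ C)(1/0.325 − 1/0.758) = 0.0735 J.
v = √(2·0.0735/0.0344) = 2.07 m/s.

2.07 m/s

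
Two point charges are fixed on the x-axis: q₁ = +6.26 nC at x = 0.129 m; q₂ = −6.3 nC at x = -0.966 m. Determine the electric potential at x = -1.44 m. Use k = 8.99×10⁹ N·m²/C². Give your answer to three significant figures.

The total potential is the scalar sum of each charge's contribution, V = Σ kqᵢ/rᵢ.
Distances from the field point to each charge: r₁ = 1.57 m, r₂ = 0.474 m.
V = k[(6.26×10⁻⁹)/(1.57) + (-6.30×10⁻⁹)/(0.474)] = -83.6 V.

-83.6 V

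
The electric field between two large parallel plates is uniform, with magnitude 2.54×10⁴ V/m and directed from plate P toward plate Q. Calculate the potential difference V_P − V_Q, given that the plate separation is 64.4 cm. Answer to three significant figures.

1.64×10⁴ V

In a uniform field, potential decreases in the direction of E: ΔV = −E·d for a displacement d parallel to E.
Going from Q to P is a displacement of 64.4 cm opposite to the field, so V_P − V_Q = +Ed = 1.64×10⁴ V.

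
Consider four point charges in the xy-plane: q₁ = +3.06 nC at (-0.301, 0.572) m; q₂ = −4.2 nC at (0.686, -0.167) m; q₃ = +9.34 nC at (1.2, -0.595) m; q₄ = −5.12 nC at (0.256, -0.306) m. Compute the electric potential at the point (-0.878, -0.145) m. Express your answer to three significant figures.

5.06 V

Electric potential is a scalar, so the contributions from each charge add algebraically: V = Σ kqᵢ/rᵢ.
Distances from the field point to each charge: r₁ = 0.920 m, r₂ = 1.56 m, r₃ = 2.13 m, r₄ = 1.15 m.
V = k[(3.06×10⁻⁹)/(0.920) + (-4.20×10⁻⁹)/(1.56) + (9.34×10⁻⁹)/(2.13) + (-5.12×10⁻⁹)/(1.15)] = 5.06 V.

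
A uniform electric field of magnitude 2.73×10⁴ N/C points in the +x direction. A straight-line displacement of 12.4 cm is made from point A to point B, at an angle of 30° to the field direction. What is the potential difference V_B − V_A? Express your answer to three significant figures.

Only the component of displacement along E changes the potential: ΔV = −E·d·cosθ.
ΔV = −(2.73×10⁴ V/m)(0.124 m)cos30° = -2930 V.

-2930 V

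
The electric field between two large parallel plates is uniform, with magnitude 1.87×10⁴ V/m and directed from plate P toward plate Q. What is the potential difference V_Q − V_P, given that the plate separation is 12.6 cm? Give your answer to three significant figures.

-2360 V

In a uniform field, potential decreases in the direction of E: ΔV = −E·d for a displacement d parallel to E.
Going from P to Q is a displacement of 12.6 cm along the field, so V_Q − V_P = −Ed = -2360 V.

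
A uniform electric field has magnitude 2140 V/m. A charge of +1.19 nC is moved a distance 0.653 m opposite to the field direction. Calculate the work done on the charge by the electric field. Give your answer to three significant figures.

The potential change for a displacement 0.653 m opposite to the field direction is ΔV = +Ed = 1400 V.
W_field = −qΔV = -1.66×10⁻⁶ J.

-1.66×10⁻⁶ J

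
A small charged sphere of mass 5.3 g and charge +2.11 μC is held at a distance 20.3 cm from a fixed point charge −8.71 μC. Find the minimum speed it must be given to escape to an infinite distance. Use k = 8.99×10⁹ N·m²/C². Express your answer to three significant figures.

To just escape, total mechanical energy must reach zero at infinity: ½mv²_min + U = 0, so ½mv²_min = −U = |kQq|/r.
|U| = |kQq|/r = (8.99×10⁹ N·m²/C²)(8.71×10⁻⁶)(2.11×10⁻⁶)/(0.203) = 0.814 J.
v_min = √(2|U|/m) = √(2·0.814/5.30×10⁻³) = 17.5 m/s.

17.5 m/s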